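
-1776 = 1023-2799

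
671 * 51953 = 34860463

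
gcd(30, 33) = 3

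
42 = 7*6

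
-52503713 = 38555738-91059451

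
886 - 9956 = -9070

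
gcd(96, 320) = 32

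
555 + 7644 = 8199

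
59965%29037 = 1891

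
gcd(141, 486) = 3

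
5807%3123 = 2684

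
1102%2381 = 1102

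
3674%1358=958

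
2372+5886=8258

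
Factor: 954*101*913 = 2^1*3^2*11^1*53^1*83^1*101^1 = 87971202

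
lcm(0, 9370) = 0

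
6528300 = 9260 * 705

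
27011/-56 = -482 - 19/56 ≈ -482.34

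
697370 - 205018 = 492352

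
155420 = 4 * 38855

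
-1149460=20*(-57473)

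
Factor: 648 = 2^3*3^4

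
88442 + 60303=148745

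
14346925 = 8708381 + 5638544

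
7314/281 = 26 + 8/281 ≈ 26.03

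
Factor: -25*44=-1*2^2*5^2*11^1=-1100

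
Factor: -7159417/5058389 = -1*7^(-1)*19^(-1)*23^1*73^(-1)*521^(-1)*311279^1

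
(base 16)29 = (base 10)41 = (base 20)21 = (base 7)56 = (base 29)1c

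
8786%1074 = 194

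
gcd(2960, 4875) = 5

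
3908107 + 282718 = 4190825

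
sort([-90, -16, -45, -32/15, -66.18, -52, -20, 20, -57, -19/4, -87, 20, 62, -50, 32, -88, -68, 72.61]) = [-90, -88, -87, -68, -66.18, -57, -52, -50, -45, -20, -16, -19/4, -32/15, 20, 20, 32, 62, 72.61]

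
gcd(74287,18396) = 1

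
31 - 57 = -26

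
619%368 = 251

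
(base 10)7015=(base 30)7np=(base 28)8qf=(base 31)799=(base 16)1b67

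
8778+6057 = 14835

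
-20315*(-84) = 1706460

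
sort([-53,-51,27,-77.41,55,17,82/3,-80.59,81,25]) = [-80.59,-77.41,-53,-51,17,25,27,82/3,55,81]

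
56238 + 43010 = 99248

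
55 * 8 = 440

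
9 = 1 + 8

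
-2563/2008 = -1 - 555/2008 ≈ -1.28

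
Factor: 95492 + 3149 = 98641^1 = 98641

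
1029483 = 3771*273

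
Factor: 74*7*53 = 2^1*7^1*37^1*53^1 = 27454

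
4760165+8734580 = 13494745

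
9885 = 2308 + 7577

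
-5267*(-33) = 173811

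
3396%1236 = 924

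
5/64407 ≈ 0.0000776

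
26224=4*6556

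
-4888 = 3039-7927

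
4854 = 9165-4311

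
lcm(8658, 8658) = 8658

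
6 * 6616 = 39696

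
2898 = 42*69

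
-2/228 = -1/114 ≈ -0.00877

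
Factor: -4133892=-1 * 2^2 * 3^1 * 7^1 * 29^1 * 1697^1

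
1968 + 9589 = 11557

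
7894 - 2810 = 5084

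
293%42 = 41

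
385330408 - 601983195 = -216652787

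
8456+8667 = 17123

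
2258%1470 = 788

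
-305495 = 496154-801649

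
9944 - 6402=3542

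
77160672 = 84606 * 912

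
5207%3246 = 1961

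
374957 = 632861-257904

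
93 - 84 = 9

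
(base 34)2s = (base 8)140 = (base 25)3l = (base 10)96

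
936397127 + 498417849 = 1434814976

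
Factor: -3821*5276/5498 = -1*2^1*1319^1*2749^(-1)*3821^1 = -10079798/2749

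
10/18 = 5/9≈0.556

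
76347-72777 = 3570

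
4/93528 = 1/23382 ≈ 0.0000428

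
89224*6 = 535344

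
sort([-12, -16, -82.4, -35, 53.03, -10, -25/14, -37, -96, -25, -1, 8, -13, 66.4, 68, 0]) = [-96, -82.4, -37, -35, -25, -16, -13, -12, -10, -25/14, -1, 0, 8, 53.03, 66.4, 68]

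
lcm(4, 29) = 116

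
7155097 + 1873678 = 9028775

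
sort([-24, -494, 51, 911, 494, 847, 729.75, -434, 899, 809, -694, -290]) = [-694, -494, -434, -290, -24, 51, 494, 729.75, 809, 847, 899, 911]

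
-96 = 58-154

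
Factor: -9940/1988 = -1*5^1 = -5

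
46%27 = 19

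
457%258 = 199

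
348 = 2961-2613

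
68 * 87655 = 5960540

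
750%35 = 15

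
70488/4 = 17622 = 17622.00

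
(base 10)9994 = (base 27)dj4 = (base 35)85j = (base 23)ikc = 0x270a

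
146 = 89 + 57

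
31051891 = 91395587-60343696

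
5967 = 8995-3028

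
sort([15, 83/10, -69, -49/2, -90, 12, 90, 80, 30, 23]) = [-90, -69, -49/2, 83/10, 12, 15, 23, 30, 80, 90]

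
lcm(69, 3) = 69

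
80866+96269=177135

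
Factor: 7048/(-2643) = -1*2^3*3^(-1) = -8/3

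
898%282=52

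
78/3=26=26.00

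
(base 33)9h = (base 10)314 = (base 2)100111010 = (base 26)c2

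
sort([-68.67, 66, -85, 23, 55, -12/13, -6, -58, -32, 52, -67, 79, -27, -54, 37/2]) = [-85, -68.67, -67, -58, -54, -32, -27, -6, -12/13, 37/2, 23, 52, 55, 66, 79]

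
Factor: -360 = -1*2^3*3^2*5^1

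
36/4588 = 9/1147 ≈ 0.00785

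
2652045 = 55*48219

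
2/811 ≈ 0.00247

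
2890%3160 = 2890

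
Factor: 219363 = 3^1*73121^1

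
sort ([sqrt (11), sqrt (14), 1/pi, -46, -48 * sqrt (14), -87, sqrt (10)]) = [-48 * sqrt (14), -87, -46, 1/pi, sqrt (10), sqrt (11), sqrt (14)]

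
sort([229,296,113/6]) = [113/6,229,296]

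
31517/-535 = -58-487/535 ≈ -58.91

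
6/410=3/205≈0.0146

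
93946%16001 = 13941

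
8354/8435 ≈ 0.990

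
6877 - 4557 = 2320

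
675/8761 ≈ 0.0770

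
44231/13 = 3402 + 5/13 ≈ 3402.38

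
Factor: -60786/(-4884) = 2^(-1) * 3^1 * 37^(-1) * 307^1 = 921/74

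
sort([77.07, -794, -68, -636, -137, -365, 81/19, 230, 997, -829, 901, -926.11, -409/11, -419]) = [-926.11, -829, -794, -636, -419, -365, -137, -68, -409/11, 81/19, 77.07, 230, 901, 997]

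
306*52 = 15912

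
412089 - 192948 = 219141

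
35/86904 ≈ 0.000403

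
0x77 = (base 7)230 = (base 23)54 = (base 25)4j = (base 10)119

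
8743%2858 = 169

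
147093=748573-601480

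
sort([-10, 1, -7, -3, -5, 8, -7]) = [-10, -7, -7, -5, -3, 1, 8]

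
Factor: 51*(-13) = -1*3^1*13^1*17^1 = -663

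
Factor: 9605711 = 107^2*839^1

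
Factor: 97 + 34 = 131^1 = 131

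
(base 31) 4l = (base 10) 145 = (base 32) 4h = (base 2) 10010001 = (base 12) 101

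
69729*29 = 2022141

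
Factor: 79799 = 199^1*401^1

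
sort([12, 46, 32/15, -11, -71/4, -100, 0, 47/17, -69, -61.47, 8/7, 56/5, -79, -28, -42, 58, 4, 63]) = [-100, -79, -69, -61.47, -42, -28, -71/4, -11, 0, 8/7, 32/15, 47/17, 4, 56/5, 12, 46, 58, 63]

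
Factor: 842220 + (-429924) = 2^3 * 3^1 * 41^1 * 419^1 = 412296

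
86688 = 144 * 602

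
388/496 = 97/124 ≈ 0.782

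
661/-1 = -661 = -661.00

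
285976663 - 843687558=-557710895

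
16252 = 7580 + 8672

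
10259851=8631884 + 1627967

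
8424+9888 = 18312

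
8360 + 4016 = 12376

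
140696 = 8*17587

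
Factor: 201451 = 201451^1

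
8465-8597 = -132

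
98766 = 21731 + 77035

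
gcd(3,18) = 3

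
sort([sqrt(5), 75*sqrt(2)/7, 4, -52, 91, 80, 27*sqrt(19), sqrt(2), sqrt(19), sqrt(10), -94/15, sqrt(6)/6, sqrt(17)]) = [-52, -94/15, sqrt(6)/6, sqrt(2), sqrt(5), sqrt(10), 4, sqrt(17), sqrt(19), 75*sqrt(2)/7, 80, 91, 27*sqrt(19)]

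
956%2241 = 956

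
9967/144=69 + 31/144 ≈ 69.22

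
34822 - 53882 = -19060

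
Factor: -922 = -1 * 2^1 * 461^1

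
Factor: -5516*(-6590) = 2^3*5^1*7^1*197^1*659^1 = 36350440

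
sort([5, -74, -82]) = [-82, -74, 5]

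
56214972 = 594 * 94638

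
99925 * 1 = 99925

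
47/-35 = -1 - 12/35 ≈ -1.34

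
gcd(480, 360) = 120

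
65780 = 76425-10645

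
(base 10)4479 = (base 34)3tp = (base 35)3my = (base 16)117f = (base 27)63o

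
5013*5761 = 28879893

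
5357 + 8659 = 14016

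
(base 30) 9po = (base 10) 8874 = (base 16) 22aa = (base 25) e4o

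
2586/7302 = 431/1217 ≈ 0.354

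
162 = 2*81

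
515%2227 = 515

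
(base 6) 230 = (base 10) 90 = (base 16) 5a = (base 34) 2m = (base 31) 2s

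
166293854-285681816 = -119387962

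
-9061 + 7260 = -1801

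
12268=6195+6073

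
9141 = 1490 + 7651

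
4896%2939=1957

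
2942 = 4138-1196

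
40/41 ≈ 0.976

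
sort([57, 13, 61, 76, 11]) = [11, 13, 57, 61, 76]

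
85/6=14 + 1/6 ≈ 14.17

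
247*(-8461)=-2089867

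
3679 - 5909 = -2230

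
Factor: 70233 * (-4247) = -1 * 3^1 * 31^1 * 41^1 * 137^1 * 571^1 = -298279551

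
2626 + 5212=7838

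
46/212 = 23/106 ≈ 0.217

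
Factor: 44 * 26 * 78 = 2^4 * 3^1 * 11^1 * 13^2 = 89232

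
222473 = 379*587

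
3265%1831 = 1434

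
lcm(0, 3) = 0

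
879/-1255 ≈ -0.700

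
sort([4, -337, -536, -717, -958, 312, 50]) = [-958, -717, -536, -337, 4, 50, 312]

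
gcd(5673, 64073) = 1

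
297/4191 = 9/127 ≈ 0.0709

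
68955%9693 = 1104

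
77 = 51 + 26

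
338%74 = 42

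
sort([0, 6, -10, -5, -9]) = [-10, -9, -5, 0, 6]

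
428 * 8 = 3424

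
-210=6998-7208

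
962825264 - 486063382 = 476761882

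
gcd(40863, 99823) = 1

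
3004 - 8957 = -5953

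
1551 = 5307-3756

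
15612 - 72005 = -56393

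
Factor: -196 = -1*2^2*7^2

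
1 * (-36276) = -36276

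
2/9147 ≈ 0.000219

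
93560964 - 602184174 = -508623210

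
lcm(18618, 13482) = 390978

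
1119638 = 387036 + 732602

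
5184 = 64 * 81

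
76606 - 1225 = 75381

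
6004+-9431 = -3427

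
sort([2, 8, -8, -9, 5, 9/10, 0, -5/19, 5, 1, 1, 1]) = [-9, -8, -5/19, 0, 9/10, 1, 1, 1, 2, 5, 5, 8]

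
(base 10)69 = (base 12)59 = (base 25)2j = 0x45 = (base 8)105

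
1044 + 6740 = 7784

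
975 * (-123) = -119925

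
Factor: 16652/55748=7^(-1) * 11^(-1) * 23^1=23/77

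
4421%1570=1281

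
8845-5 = 8840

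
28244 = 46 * 614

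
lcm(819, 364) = 3276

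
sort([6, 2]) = [2, 6]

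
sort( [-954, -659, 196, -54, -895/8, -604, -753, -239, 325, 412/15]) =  [-954, -753, -659, -604, -239, -895/8, -54, 412/15, 196, 325]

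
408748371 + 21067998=429816369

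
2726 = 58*47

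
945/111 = 315/37 ≈ 8.51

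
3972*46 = 182712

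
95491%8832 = 7171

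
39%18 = 3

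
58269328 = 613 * 95056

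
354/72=59/12 ≈ 4.92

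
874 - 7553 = -6679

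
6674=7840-1166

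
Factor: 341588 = 2^2*13^1*6569^1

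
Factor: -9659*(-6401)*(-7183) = -1*11^1*13^1*37^1*173^1*653^1*743^1 = -444105201397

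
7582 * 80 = 606560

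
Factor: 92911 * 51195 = 3^1 * 5^1 * 7^1 * 13^1 * 1021^1 * 3413^1 = 4756578645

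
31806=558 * 57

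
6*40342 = 242052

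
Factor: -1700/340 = -1*5^1 = -5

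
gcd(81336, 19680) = 24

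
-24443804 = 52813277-77257081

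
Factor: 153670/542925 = 2^1 * 3^(-2) * 5^(-1) * 11^2 * 19^(-1) = 242/855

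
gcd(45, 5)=5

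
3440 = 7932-4492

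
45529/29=1569 + 28/29 ≈ 1569.97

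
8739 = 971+7768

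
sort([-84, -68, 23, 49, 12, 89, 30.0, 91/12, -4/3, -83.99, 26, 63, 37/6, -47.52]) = [-84, -83.99, -68, -47.52, -4/3, 37/6, 91/12, 12, 23, 26, 30.0, 49, 63, 89]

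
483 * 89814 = 43380162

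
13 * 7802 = 101426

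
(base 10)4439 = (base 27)62b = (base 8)10527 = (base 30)4rt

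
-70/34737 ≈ -0.00202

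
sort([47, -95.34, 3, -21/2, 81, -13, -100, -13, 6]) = [-100, -95.34, -13, -13, -21/2, 3, 6, 47, 81]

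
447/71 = 6+21/71 ≈ 6.30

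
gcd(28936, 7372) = 4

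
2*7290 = 14580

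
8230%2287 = 1369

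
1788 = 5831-4043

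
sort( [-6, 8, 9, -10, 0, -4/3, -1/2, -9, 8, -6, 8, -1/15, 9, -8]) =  [-10, -9, -8, -6, -6, -4/3, -1/2, -1/15, 0, 8, 8, 8, 9, 9]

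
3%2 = 1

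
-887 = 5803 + -6690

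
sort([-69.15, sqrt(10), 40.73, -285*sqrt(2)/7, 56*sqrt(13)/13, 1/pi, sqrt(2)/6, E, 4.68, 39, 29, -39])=[-69.15, -285*sqrt(2)/7, -39, sqrt(2)/6, 1/pi, E, sqrt(10), 4.68, 56*sqrt(13)/13, 29, 39, 40.73]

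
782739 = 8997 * 87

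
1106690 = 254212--852478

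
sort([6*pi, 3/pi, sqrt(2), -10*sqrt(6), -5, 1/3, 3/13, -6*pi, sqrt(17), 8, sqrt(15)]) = [-10*sqrt(6), -6*pi, -5, 3/13, 1/3, 3/pi, sqrt(2), sqrt(15), sqrt(17), 8, 6*pi]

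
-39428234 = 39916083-79344317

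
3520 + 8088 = 11608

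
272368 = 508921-236553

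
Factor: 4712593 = 359^1*13127^1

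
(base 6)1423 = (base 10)375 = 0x177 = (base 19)10e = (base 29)cr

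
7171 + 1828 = 8999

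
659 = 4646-3987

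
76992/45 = 25664/15 ≈ 1710.93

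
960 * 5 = 4800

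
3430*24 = 82320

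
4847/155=31 + 42/155≈31.27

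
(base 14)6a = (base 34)2q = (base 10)94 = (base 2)1011110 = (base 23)42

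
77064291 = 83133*927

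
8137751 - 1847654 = 6290097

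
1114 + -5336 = -4222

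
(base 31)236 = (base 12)1205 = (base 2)11111100101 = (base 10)2021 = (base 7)5615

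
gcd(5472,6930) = 18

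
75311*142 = 10694162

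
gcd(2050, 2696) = 2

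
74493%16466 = 8629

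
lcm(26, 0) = 0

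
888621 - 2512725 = -1624104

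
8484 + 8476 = 16960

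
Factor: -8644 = -1 * 2^2 * 2161^1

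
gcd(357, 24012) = 3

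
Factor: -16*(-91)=2^4*7^1*13^1=1456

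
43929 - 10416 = 33513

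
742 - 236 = 506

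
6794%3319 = 156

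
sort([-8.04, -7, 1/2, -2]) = [-8.04, -7, -2, 1/2]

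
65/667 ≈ 0.0975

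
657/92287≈0.00712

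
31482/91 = 345 + 87/91 ≈ 345.96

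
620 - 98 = 522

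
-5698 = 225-5923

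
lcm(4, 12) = 12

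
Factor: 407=11^1*37^1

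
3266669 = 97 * 33677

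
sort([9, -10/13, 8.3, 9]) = [-10/13, 8.3, 9, 9]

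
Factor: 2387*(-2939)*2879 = -1*7^1*11^1*31^1*2879^1*2939^1 = -20197316447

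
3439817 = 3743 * 919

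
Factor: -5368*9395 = -1*2^3*5^1*11^1*61^1*1879^1 = -50432360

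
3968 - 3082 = 886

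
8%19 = 8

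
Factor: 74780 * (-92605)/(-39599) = 2^2 * 5^2 * 7^(-1) * 3739^1 * 5657^(-1) * 18521^1 = 6925001900/39599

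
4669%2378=2291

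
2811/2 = 1405 + 1/2 = 1405.50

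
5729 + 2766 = 8495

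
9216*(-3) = -27648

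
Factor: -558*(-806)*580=2^4*3^2*5^1*13^1*29^1*31^2=260853840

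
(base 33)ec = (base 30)fo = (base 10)474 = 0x1da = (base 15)219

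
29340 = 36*815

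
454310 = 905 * 502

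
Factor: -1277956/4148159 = -1*2^2*319489^1*4148159^(-1) 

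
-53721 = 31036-84757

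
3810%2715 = 1095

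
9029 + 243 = 9272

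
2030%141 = 56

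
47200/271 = 174 + 46/271≈174.17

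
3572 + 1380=4952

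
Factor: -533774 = -1 * 2^1 * 29^1 * 9203^1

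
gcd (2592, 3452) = 4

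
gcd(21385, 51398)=1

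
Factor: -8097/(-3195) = 3^(-1)*5^(-1)*71^(-1)*2699^1 = 2699/1065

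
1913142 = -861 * (-2222)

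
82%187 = 82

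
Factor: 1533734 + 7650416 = 2^1 * 5^2 * 183683^1 = 9184150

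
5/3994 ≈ 0.00125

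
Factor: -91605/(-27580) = 2^(-2) * 3^1 * 7^(-1) * 31^1 = 93/28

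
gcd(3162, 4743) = 1581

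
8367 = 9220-853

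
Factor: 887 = 887^1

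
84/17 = 4+16/17 ≈ 4.94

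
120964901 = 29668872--91296029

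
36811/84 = 438 + 19/84 ≈ 438.23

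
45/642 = 15/214 ≈ 0.0701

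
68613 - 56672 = 11941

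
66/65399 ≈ 0.00101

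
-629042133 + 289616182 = -339425951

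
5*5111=25555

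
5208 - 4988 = 220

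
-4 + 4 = 0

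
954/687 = 318/229 ≈ 1.39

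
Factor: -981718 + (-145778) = -1*2^3*3^1*109^1*431^1 = -1127496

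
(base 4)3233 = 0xef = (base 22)aj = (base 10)239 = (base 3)22212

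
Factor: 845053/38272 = 2^(-7)*11^1*13^(-1)*17^1*23^(-1)*4519^1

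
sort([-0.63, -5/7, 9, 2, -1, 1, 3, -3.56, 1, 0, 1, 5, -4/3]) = [-3.56, -4/3, -1, -5/7, -0.63, 0, 1, 1, 1, 2, 3, 5, 9]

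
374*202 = 75548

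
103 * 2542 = 261826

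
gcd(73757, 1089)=1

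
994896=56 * 17766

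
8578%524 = 194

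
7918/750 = 3959/375 ≈ 10.56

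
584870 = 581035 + 3835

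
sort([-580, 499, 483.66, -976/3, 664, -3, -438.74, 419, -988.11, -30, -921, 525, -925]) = [-988.11, -925, -921, -580, -438.74, -976/3, -30, -3, 419, 483.66, 499, 525, 664]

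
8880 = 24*370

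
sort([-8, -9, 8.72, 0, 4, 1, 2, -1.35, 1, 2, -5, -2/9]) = [-9, -8, -5, -1.35, -2/9, 0, 1, 1, 2, 2, 4, 8.72]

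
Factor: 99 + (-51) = 2^4 * 3^1 = 48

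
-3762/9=-418=-418.00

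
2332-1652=680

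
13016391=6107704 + 6908687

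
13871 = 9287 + 4584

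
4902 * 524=2568648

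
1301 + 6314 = 7615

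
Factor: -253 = -1*11^1*23^1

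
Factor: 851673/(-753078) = -1*2^(-1)*401^(-1)*907^1 = -907/802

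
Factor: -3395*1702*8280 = -1*2^4*3^2*5^2*7^1*23^2*37^1*97^1 = -47844241200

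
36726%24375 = 12351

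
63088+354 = 63442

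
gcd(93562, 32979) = 1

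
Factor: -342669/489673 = -1*3^1*17^1*6719^1*489673^(-1)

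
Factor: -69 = -1 * 3^1 * 23^1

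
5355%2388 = 579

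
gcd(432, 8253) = 9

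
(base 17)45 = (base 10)73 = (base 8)111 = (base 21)3a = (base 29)2f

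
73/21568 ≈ 0.00338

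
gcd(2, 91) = 1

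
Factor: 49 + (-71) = -1 * 2^1 * 11^1 = -22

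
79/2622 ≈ 0.0301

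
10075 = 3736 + 6339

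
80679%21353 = 16620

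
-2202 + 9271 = 7069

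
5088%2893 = 2195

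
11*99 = 1089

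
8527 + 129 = 8656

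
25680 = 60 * 428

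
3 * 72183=216549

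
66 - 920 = -854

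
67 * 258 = 17286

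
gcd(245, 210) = 35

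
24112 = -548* (-44)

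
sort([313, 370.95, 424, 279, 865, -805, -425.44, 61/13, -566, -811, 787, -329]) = [-811, -805, -566, -425.44, -329, 61/13, 279, 313, 370.95, 424, 787, 865]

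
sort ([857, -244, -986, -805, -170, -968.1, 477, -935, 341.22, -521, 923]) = [-986, -968.1, -935, -805, -521, -244, -170, 341.22, 477, 857, 923]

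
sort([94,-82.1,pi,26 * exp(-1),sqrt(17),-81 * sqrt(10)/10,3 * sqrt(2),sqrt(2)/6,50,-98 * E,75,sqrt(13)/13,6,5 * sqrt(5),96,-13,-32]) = [-98 * E,-82.1,-32,-81 * sqrt(10)/10,-13,sqrt(2)/6,sqrt(13)/13,pi,sqrt(17),3 * sqrt(2),6,26 * exp(-1),5 * sqrt(5),50,75,94,96]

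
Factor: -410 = -1*2^1*5^1*41^1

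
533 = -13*(-41)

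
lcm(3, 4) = 12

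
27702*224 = 6205248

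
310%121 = 68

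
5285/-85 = -62 - 3/17 ≈ -62.18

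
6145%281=244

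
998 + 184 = 1182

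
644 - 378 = 266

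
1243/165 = 7 + 8/15 ≈ 7.53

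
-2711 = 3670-6381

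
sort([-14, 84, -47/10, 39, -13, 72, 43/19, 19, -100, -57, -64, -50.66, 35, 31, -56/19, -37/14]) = [-100, -64, -57, -50.66, -14, -13, -47/10, -56/19, -37/14, 43/19, 19, 31, 35, 39, 72, 84]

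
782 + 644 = 1426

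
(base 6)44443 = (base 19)h46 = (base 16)184b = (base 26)955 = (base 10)6219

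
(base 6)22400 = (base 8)6140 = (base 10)3168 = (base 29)3m7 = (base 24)5c0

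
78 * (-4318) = -336804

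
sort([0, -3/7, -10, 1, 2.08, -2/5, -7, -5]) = [-10, -7, -5, -3/7, -2/5, 0, 1, 2.08]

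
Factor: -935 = -1 * 5^1 * 11^1 * 17^1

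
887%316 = 255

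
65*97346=6327490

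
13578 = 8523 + 5055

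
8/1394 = 4/697 ≈ 0.00574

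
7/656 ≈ 0.0107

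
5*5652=28260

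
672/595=1 + 11/85 ≈ 1.13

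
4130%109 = 97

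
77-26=51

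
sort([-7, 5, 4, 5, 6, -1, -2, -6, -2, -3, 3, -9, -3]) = [-9, -7, -6, -3, -3, -2, -2, -1, 3, 4, 5, 5, 6]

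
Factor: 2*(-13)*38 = -1*2^2*13^1*19^1 = -988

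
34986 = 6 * 5831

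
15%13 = 2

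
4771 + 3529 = 8300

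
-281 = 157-438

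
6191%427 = 213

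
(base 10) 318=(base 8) 476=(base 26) c6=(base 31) a8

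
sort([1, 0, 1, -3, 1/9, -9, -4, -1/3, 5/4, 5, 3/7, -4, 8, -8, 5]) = [-9, -8, -4, -4, -3, -1/3, 0, 1/9, 3/7, 1, 1, 5/4, 5, 5, 8]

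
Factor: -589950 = -1*2^1*3^3*5^2*19^1*23^1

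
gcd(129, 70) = 1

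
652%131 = 128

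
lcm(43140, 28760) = 86280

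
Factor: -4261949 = -1*4261949^1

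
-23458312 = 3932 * (-5966)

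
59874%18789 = 3507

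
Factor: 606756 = 2^2 * 3^1 * 59^1 * 857^1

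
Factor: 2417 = 2417^1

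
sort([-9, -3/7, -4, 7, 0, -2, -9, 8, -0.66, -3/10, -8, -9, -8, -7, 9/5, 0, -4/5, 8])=[-9, -9, -9, -8, -8, -7, -4, -2, -4/5, -0.66, -3/7, -3/10, 0, 0, 9/5, 7, 8, 8]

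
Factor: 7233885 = 3^2*5^1*160753^1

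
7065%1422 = 1377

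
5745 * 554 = 3182730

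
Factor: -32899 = -1 * 167^1 * 197^1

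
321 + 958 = 1279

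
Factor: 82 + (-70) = 2^2 * 3^1 = 12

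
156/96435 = 52/32145 ≈ 0.00162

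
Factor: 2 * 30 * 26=2^3 * 3^1 * 5^1 * 13^1=1560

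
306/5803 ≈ 0.0527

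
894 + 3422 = 4316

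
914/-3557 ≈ -0.257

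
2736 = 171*16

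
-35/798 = -5/114 ≈ -0.0439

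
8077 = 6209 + 1868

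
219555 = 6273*35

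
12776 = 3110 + 9666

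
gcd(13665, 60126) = 2733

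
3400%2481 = 919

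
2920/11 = 265 + 5/11 ≈ 265.45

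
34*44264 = 1504976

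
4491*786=3529926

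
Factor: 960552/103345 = 2^3*3^3*5^(-1)*11^(-1)*1879^(-1)*4447^1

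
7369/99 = 74 + 43/99 ≈ 74.43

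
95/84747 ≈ 0.00112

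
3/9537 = 1/3179≈0.000315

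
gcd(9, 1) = 1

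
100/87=1 + 13/87≈1.15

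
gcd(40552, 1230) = 2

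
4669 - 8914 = -4245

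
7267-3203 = 4064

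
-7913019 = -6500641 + -1412378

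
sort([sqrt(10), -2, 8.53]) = [-2, sqrt(10), 8.53]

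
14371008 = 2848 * 5046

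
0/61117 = 0 = 0.00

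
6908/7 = 986 + 6/7 ≈ 986.86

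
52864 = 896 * 59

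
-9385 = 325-9710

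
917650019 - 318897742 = 598752277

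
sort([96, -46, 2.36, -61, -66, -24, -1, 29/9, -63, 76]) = [-66, -63, -61, -46, -24, -1, 2.36, 29/9, 76, 96]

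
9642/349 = 27+219/349 ≈ 27.63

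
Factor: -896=-1 * 2^7 * 7^1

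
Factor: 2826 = 2^1*3^2*157^1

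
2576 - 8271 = -5695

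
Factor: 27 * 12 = 2^2 * 3^4 = 324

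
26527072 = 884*30008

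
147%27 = 12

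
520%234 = 52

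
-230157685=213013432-443171117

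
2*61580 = 123160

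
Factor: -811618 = -1*2^1*263^1*1543^1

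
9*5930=53370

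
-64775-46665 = -111440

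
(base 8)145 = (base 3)10202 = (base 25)41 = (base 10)101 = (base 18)5b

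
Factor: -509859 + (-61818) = -1*3^1*29^1*6571^1 = -571677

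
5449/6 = 908 + 1/6 ≈ 908.17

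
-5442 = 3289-8731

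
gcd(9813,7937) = 1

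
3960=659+3301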